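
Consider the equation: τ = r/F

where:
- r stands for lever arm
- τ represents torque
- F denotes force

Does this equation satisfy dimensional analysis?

No

r (lever arm) has dimensions [L].
τ (torque) has dimensions [L^2 M T^-2].
F (force) has dimensions [L M T^-2].

Left side: [L^2 M T^-2]
Right side: [M^-1 T^2]

The two sides have different dimensions, so the equation is NOT dimensionally consistent.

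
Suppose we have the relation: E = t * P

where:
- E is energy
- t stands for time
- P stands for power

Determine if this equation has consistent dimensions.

Yes

E (energy) has dimensions [L^2 M T^-2].
t (time) has dimensions [T].
P (power) has dimensions [L^2 M T^-3].

Left side: [L^2 M T^-2]
Right side: [L^2 M T^-2]

Both sides have the same dimensions, so the equation is dimensionally consistent.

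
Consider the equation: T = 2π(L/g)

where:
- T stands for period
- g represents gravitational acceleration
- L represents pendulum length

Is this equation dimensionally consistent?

No

T (period) has dimensions [T].
g (gravitational acceleration) has dimensions [L T^-2].
L (pendulum length) has dimensions [L].

Left side: [T]
Right side: [T^2]

The two sides have different dimensions, so the equation is NOT dimensionally consistent.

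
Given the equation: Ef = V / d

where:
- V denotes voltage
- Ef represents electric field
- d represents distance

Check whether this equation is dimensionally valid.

Yes

V (voltage) has dimensions [I^-1 L^2 M T^-3].
Ef (electric field) has dimensions [I^-1 L M T^-3].
d (distance) has dimensions [L].

Left side: [I^-1 L M T^-3]
Right side: [I^-1 L M T^-3]

Both sides have the same dimensions, so the equation is dimensionally consistent.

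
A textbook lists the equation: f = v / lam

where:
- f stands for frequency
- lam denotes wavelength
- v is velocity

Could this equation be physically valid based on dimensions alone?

Yes

f (frequency) has dimensions [T^-1].
lam (wavelength) has dimensions [L].
v (velocity) has dimensions [L T^-1].

Left side: [T^-1]
Right side: [T^-1]

Both sides have the same dimensions, so the equation is dimensionally consistent.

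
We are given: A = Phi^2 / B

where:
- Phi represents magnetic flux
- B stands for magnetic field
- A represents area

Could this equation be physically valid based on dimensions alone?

No

Phi (magnetic flux) has dimensions [I^-1 L^2 M T^-2].
B (magnetic field) has dimensions [I^-1 M T^-2].
A (area) has dimensions [L^2].

Left side: [L^2]
Right side: [I^-1 L^4 M T^-2]

The two sides have different dimensions, so the equation is NOT dimensionally consistent.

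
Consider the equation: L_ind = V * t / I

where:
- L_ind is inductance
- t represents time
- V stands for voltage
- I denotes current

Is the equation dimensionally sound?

Yes

L_ind (inductance) has dimensions [I^-2 L^2 M T^-2].
t (time) has dimensions [T].
V (voltage) has dimensions [I^-1 L^2 M T^-3].
I (current) has dimensions [I].

Left side: [I^-2 L^2 M T^-2]
Right side: [I^-2 L^2 M T^-2]

Both sides have the same dimensions, so the equation is dimensionally consistent.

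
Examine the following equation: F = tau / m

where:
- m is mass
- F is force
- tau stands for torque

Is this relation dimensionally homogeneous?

No

m (mass) has dimensions [M].
F (force) has dimensions [L M T^-2].
tau (torque) has dimensions [L^2 M T^-2].

Left side: [L M T^-2]
Right side: [L^2 T^-2]

The two sides have different dimensions, so the equation is NOT dimensionally consistent.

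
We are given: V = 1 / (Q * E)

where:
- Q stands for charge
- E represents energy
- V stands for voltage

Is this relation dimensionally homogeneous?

No

Q (charge) has dimensions [I T].
E (energy) has dimensions [L^2 M T^-2].
V (voltage) has dimensions [I^-1 L^2 M T^-3].

Left side: [I^-1 L^2 M T^-3]
Right side: [I^-1 L^-2 M^-1 T]

The two sides have different dimensions, so the equation is NOT dimensionally consistent.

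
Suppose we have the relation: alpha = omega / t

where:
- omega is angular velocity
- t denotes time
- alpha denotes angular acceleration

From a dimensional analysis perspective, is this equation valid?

Yes

omega (angular velocity) has dimensions [T^-1].
t (time) has dimensions [T].
alpha (angular acceleration) has dimensions [T^-2].

Left side: [T^-2]
Right side: [T^-2]

Both sides have the same dimensions, so the equation is dimensionally consistent.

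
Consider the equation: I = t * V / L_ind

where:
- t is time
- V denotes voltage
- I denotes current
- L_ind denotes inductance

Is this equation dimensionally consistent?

Yes

t (time) has dimensions [T].
V (voltage) has dimensions [I^-1 L^2 M T^-3].
I (current) has dimensions [I].
L_ind (inductance) has dimensions [I^-2 L^2 M T^-2].

Left side: [I]
Right side: [I]

Both sides have the same dimensions, so the equation is dimensionally consistent.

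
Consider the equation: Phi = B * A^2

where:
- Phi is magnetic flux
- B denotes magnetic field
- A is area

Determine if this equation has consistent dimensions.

No

Phi (magnetic flux) has dimensions [I^-1 L^2 M T^-2].
B (magnetic field) has dimensions [I^-1 M T^-2].
A (area) has dimensions [L^2].

Left side: [I^-1 L^2 M T^-2]
Right side: [I^-1 L^4 M T^-2]

The two sides have different dimensions, so the equation is NOT dimensionally consistent.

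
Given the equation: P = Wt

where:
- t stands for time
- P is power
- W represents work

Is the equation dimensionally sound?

No

t (time) has dimensions [T].
P (power) has dimensions [L^2 M T^-3].
W (work) has dimensions [L^2 M T^-2].

Left side: [L^2 M T^-3]
Right side: [L^2 M T^-1]

The two sides have different dimensions, so the equation is NOT dimensionally consistent.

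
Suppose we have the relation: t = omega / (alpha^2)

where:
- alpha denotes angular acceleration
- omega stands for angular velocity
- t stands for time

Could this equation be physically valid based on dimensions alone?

No

alpha (angular acceleration) has dimensions [T^-2].
omega (angular velocity) has dimensions [T^-1].
t (time) has dimensions [T].

Left side: [T]
Right side: [T^3]

The two sides have different dimensions, so the equation is NOT dimensionally consistent.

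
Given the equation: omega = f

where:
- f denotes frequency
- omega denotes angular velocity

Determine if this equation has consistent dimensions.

Yes

f (frequency) has dimensions [T^-1].
omega (angular velocity) has dimensions [T^-1].

Left side: [T^-1]
Right side: [T^-1]

Both sides have the same dimensions, so the equation is dimensionally consistent.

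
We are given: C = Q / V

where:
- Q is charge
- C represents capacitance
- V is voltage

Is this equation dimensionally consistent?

Yes

Q (charge) has dimensions [I T].
C (capacitance) has dimensions [I^2 L^-2 M^-1 T^4].
V (voltage) has dimensions [I^-1 L^2 M T^-3].

Left side: [I^2 L^-2 M^-1 T^4]
Right side: [I^2 L^-2 M^-1 T^4]

Both sides have the same dimensions, so the equation is dimensionally consistent.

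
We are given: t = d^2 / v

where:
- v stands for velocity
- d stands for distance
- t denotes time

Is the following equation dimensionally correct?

No

v (velocity) has dimensions [L T^-1].
d (distance) has dimensions [L].
t (time) has dimensions [T].

Left side: [T]
Right side: [L T]

The two sides have different dimensions, so the equation is NOT dimensionally consistent.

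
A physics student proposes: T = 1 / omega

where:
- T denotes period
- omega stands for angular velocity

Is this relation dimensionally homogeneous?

Yes

T (period) has dimensions [T].
omega (angular velocity) has dimensions [T^-1].

Left side: [T]
Right side: [T]

Both sides have the same dimensions, so the equation is dimensionally consistent.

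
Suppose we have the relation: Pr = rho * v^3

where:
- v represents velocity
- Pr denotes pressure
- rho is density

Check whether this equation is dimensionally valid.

No

v (velocity) has dimensions [L T^-1].
Pr (pressure) has dimensions [L^-1 M T^-2].
rho (density) has dimensions [L^-3 M].

Left side: [L^-1 M T^-2]
Right side: [M T^-3]

The two sides have different dimensions, so the equation is NOT dimensionally consistent.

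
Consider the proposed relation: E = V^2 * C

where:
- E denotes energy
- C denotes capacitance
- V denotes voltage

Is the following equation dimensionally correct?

Yes

E (energy) has dimensions [L^2 M T^-2].
C (capacitance) has dimensions [I^2 L^-2 M^-1 T^4].
V (voltage) has dimensions [I^-1 L^2 M T^-3].

Left side: [L^2 M T^-2]
Right side: [L^2 M T^-2]

Both sides have the same dimensions, so the equation is dimensionally consistent.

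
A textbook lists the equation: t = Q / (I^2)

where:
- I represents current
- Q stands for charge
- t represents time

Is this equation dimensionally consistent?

No

I (current) has dimensions [I].
Q (charge) has dimensions [I T].
t (time) has dimensions [T].

Left side: [T]
Right side: [I^-1 T]

The two sides have different dimensions, so the equation is NOT dimensionally consistent.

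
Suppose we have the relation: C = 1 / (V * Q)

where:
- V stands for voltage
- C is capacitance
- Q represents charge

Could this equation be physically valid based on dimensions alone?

No

V (voltage) has dimensions [I^-1 L^2 M T^-3].
C (capacitance) has dimensions [I^2 L^-2 M^-1 T^4].
Q (charge) has dimensions [I T].

Left side: [I^2 L^-2 M^-1 T^4]
Right side: [L^-2 M^-1 T^2]

The two sides have different dimensions, so the equation is NOT dimensionally consistent.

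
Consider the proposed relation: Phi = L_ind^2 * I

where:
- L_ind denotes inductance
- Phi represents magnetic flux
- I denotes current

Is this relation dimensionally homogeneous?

No

L_ind (inductance) has dimensions [I^-2 L^2 M T^-2].
Phi (magnetic flux) has dimensions [I^-1 L^2 M T^-2].
I (current) has dimensions [I].

Left side: [I^-1 L^2 M T^-2]
Right side: [I^-3 L^4 M^2 T^-4]

The two sides have different dimensions, so the equation is NOT dimensionally consistent.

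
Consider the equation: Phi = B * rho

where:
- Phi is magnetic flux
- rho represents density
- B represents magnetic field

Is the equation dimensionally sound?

No

Phi (magnetic flux) has dimensions [I^-1 L^2 M T^-2].
rho (density) has dimensions [L^-3 M].
B (magnetic field) has dimensions [I^-1 M T^-2].

Left side: [I^-1 L^2 M T^-2]
Right side: [I^-1 L^-3 M^2 T^-2]

The two sides have different dimensions, so the equation is NOT dimensionally consistent.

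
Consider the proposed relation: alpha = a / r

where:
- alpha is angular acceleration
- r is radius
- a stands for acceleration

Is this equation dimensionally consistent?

Yes

alpha (angular acceleration) has dimensions [T^-2].
r (radius) has dimensions [L].
a (acceleration) has dimensions [L T^-2].

Left side: [T^-2]
Right side: [T^-2]

Both sides have the same dimensions, so the equation is dimensionally consistent.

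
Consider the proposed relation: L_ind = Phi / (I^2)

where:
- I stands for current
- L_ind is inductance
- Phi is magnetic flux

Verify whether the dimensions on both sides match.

No

I (current) has dimensions [I].
L_ind (inductance) has dimensions [I^-2 L^2 M T^-2].
Phi (magnetic flux) has dimensions [I^-1 L^2 M T^-2].

Left side: [I^-2 L^2 M T^-2]
Right side: [I^-3 L^2 M T^-2]

The two sides have different dimensions, so the equation is NOT dimensionally consistent.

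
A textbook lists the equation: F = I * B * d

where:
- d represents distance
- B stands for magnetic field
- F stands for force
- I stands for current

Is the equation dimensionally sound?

Yes

d (distance) has dimensions [L].
B (magnetic field) has dimensions [I^-1 M T^-2].
F (force) has dimensions [L M T^-2].
I (current) has dimensions [I].

Left side: [L M T^-2]
Right side: [L M T^-2]

Both sides have the same dimensions, so the equation is dimensionally consistent.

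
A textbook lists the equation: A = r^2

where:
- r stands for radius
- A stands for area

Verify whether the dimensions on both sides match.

Yes

r (radius) has dimensions [L].
A (area) has dimensions [L^2].

Left side: [L^2]
Right side: [L^2]

Both sides have the same dimensions, so the equation is dimensionally consistent.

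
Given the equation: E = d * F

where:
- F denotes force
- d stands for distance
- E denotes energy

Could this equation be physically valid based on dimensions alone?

Yes

F (force) has dimensions [L M T^-2].
d (distance) has dimensions [L].
E (energy) has dimensions [L^2 M T^-2].

Left side: [L^2 M T^-2]
Right side: [L^2 M T^-2]

Both sides have the same dimensions, so the equation is dimensionally consistent.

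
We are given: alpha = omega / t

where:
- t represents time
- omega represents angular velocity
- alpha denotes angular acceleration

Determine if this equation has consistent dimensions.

Yes

t (time) has dimensions [T].
omega (angular velocity) has dimensions [T^-1].
alpha (angular acceleration) has dimensions [T^-2].

Left side: [T^-2]
Right side: [T^-2]

Both sides have the same dimensions, so the equation is dimensionally consistent.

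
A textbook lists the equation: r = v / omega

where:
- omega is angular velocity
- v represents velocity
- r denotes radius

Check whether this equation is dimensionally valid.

Yes

omega (angular velocity) has dimensions [T^-1].
v (velocity) has dimensions [L T^-1].
r (radius) has dimensions [L].

Left side: [L]
Right side: [L]

Both sides have the same dimensions, so the equation is dimensionally consistent.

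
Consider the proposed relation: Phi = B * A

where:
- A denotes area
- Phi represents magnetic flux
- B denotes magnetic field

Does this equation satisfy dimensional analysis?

Yes

A (area) has dimensions [L^2].
Phi (magnetic flux) has dimensions [I^-1 L^2 M T^-2].
B (magnetic field) has dimensions [I^-1 M T^-2].

Left side: [I^-1 L^2 M T^-2]
Right side: [I^-1 L^2 M T^-2]

Both sides have the same dimensions, so the equation is dimensionally consistent.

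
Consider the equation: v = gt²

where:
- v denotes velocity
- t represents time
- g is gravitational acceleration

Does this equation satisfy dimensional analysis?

No

v (velocity) has dimensions [L T^-1].
t (time) has dimensions [T].
g (gravitational acceleration) has dimensions [L T^-2].

Left side: [L T^-1]
Right side: [L]

The two sides have different dimensions, so the equation is NOT dimensionally consistent.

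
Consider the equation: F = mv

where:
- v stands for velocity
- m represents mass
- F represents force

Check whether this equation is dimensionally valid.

No

v (velocity) has dimensions [L T^-1].
m (mass) has dimensions [M].
F (force) has dimensions [L M T^-2].

Left side: [L M T^-2]
Right side: [L M T^-1]

The two sides have different dimensions, so the equation is NOT dimensionally consistent.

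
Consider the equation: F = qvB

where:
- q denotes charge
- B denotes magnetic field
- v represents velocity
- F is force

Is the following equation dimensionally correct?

Yes

q (charge) has dimensions [I T].
B (magnetic field) has dimensions [I^-1 M T^-2].
v (velocity) has dimensions [L T^-1].
F (force) has dimensions [L M T^-2].

Left side: [L M T^-2]
Right side: [L M T^-2]

Both sides have the same dimensions, so the equation is dimensionally consistent.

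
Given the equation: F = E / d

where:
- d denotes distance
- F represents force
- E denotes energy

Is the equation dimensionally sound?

Yes

d (distance) has dimensions [L].
F (force) has dimensions [L M T^-2].
E (energy) has dimensions [L^2 M T^-2].

Left side: [L M T^-2]
Right side: [L M T^-2]

Both sides have the same dimensions, so the equation is dimensionally consistent.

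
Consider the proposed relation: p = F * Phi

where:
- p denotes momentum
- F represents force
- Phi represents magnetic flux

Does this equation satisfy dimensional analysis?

No

p (momentum) has dimensions [L M T^-1].
F (force) has dimensions [L M T^-2].
Phi (magnetic flux) has dimensions [I^-1 L^2 M T^-2].

Left side: [L M T^-1]
Right side: [I^-1 L^3 M^2 T^-4]

The two sides have different dimensions, so the equation is NOT dimensionally consistent.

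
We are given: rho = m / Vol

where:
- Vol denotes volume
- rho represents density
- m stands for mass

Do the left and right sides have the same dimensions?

Yes

Vol (volume) has dimensions [L^3].
rho (density) has dimensions [L^-3 M].
m (mass) has dimensions [M].

Left side: [L^-3 M]
Right side: [L^-3 M]

Both sides have the same dimensions, so the equation is dimensionally consistent.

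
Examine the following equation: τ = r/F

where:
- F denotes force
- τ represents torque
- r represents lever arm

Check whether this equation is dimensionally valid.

No

F (force) has dimensions [L M T^-2].
τ (torque) has dimensions [L^2 M T^-2].
r (lever arm) has dimensions [L].

Left side: [L^2 M T^-2]
Right side: [M^-1 T^2]

The two sides have different dimensions, so the equation is NOT dimensionally consistent.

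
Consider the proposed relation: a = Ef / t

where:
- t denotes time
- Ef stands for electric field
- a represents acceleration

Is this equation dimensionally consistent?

No

t (time) has dimensions [T].
Ef (electric field) has dimensions [I^-1 L M T^-3].
a (acceleration) has dimensions [L T^-2].

Left side: [L T^-2]
Right side: [I^-1 L M T^-4]

The two sides have different dimensions, so the equation is NOT dimensionally consistent.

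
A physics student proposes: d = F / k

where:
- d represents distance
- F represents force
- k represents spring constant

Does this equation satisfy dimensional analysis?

Yes

d (distance) has dimensions [L].
F (force) has dimensions [L M T^-2].
k (spring constant) has dimensions [M T^-2].

Left side: [L]
Right side: [L]

Both sides have the same dimensions, so the equation is dimensionally consistent.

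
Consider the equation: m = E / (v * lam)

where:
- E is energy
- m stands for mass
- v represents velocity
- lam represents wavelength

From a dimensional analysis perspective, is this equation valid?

No

E (energy) has dimensions [L^2 M T^-2].
m (mass) has dimensions [M].
v (velocity) has dimensions [L T^-1].
lam (wavelength) has dimensions [L].

Left side: [M]
Right side: [M T^-1]

The two sides have different dimensions, so the equation is NOT dimensionally consistent.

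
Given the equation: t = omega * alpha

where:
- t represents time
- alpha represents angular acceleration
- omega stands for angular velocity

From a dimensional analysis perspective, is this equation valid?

No

t (time) has dimensions [T].
alpha (angular acceleration) has dimensions [T^-2].
omega (angular velocity) has dimensions [T^-1].

Left side: [T]
Right side: [T^-3]

The two sides have different dimensions, so the equation is NOT dimensionally consistent.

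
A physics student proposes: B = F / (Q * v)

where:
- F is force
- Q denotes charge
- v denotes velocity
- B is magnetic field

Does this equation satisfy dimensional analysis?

Yes

F (force) has dimensions [L M T^-2].
Q (charge) has dimensions [I T].
v (velocity) has dimensions [L T^-1].
B (magnetic field) has dimensions [I^-1 M T^-2].

Left side: [I^-1 M T^-2]
Right side: [I^-1 M T^-2]

Both sides have the same dimensions, so the equation is dimensionally consistent.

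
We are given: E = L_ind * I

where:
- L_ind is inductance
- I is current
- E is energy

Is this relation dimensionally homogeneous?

No

L_ind (inductance) has dimensions [I^-2 L^2 M T^-2].
I (current) has dimensions [I].
E (energy) has dimensions [L^2 M T^-2].

Left side: [L^2 M T^-2]
Right side: [I^-1 L^2 M T^-2]

The two sides have different dimensions, so the equation is NOT dimensionally consistent.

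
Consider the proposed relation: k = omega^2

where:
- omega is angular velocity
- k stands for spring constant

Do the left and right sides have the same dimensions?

No

omega (angular velocity) has dimensions [T^-1].
k (spring constant) has dimensions [M T^-2].

Left side: [M T^-2]
Right side: [T^-2]

The two sides have different dimensions, so the equation is NOT dimensionally consistent.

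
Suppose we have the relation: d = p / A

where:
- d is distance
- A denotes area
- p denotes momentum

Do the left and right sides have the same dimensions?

No

d (distance) has dimensions [L].
A (area) has dimensions [L^2].
p (momentum) has dimensions [L M T^-1].

Left side: [L]
Right side: [L^-1 M T^-1]

The two sides have different dimensions, so the equation is NOT dimensionally consistent.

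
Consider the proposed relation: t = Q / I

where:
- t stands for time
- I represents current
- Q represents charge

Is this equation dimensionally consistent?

Yes

t (time) has dimensions [T].
I (current) has dimensions [I].
Q (charge) has dimensions [I T].

Left side: [T]
Right side: [T]

Both sides have the same dimensions, so the equation is dimensionally consistent.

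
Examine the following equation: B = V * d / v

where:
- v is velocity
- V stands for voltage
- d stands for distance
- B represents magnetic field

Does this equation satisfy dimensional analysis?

No

v (velocity) has dimensions [L T^-1].
V (voltage) has dimensions [I^-1 L^2 M T^-3].
d (distance) has dimensions [L].
B (magnetic field) has dimensions [I^-1 M T^-2].

Left side: [I^-1 M T^-2]
Right side: [I^-1 L^2 M T^-2]

The two sides have different dimensions, so the equation is NOT dimensionally consistent.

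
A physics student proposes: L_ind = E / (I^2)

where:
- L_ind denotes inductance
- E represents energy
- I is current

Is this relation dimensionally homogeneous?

Yes

L_ind (inductance) has dimensions [I^-2 L^2 M T^-2].
E (energy) has dimensions [L^2 M T^-2].
I (current) has dimensions [I].

Left side: [I^-2 L^2 M T^-2]
Right side: [I^-2 L^2 M T^-2]

Both sides have the same dimensions, so the equation is dimensionally consistent.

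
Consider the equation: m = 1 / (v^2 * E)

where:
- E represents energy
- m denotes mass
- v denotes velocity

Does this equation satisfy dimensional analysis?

No

E (energy) has dimensions [L^2 M T^-2].
m (mass) has dimensions [M].
v (velocity) has dimensions [L T^-1].

Left side: [M]
Right side: [L^-4 M^-1 T^4]

The two sides have different dimensions, so the equation is NOT dimensionally consistent.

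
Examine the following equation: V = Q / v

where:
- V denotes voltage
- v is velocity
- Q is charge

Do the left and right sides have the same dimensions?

No

V (voltage) has dimensions [I^-1 L^2 M T^-3].
v (velocity) has dimensions [L T^-1].
Q (charge) has dimensions [I T].

Left side: [I^-1 L^2 M T^-3]
Right side: [I L^-1 T^2]

The two sides have different dimensions, so the equation is NOT dimensionally consistent.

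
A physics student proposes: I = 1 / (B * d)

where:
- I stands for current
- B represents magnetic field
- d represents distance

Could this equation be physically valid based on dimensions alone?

No

I (current) has dimensions [I].
B (magnetic field) has dimensions [I^-1 M T^-2].
d (distance) has dimensions [L].

Left side: [I]
Right side: [I L^-1 M^-1 T^2]

The two sides have different dimensions, so the equation is NOT dimensionally consistent.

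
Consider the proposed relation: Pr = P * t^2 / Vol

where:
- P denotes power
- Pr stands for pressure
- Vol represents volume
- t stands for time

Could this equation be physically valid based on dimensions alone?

No

P (power) has dimensions [L^2 M T^-3].
Pr (pressure) has dimensions [L^-1 M T^-2].
Vol (volume) has dimensions [L^3].
t (time) has dimensions [T].

Left side: [L^-1 M T^-2]
Right side: [L^-1 M T^-1]

The two sides have different dimensions, so the equation is NOT dimensionally consistent.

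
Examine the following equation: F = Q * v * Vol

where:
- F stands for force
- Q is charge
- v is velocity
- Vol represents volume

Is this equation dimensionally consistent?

No

F (force) has dimensions [L M T^-2].
Q (charge) has dimensions [I T].
v (velocity) has dimensions [L T^-1].
Vol (volume) has dimensions [L^3].

Left side: [L M T^-2]
Right side: [I L^4]

The two sides have different dimensions, so the equation is NOT dimensionally consistent.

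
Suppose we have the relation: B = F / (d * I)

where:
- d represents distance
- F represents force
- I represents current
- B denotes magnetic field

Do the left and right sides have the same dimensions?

Yes

d (distance) has dimensions [L].
F (force) has dimensions [L M T^-2].
I (current) has dimensions [I].
B (magnetic field) has dimensions [I^-1 M T^-2].

Left side: [I^-1 M T^-2]
Right side: [I^-1 M T^-2]

Both sides have the same dimensions, so the equation is dimensionally consistent.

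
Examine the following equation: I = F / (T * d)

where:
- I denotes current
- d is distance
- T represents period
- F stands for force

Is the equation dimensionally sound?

No

I (current) has dimensions [I].
d (distance) has dimensions [L].
T (period) has dimensions [T].
F (force) has dimensions [L M T^-2].

Left side: [I]
Right side: [M T^-3]

The two sides have different dimensions, so the equation is NOT dimensionally consistent.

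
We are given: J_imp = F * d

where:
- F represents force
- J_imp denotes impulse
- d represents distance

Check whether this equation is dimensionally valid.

No

F (force) has dimensions [L M T^-2].
J_imp (impulse) has dimensions [L M T^-1].
d (distance) has dimensions [L].

Left side: [L M T^-1]
Right side: [L^2 M T^-2]

The two sides have different dimensions, so the equation is NOT dimensionally consistent.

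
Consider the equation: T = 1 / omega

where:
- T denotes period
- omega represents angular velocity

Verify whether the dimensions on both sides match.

Yes

T (period) has dimensions [T].
omega (angular velocity) has dimensions [T^-1].

Left side: [T]
Right side: [T]

Both sides have the same dimensions, so the equation is dimensionally consistent.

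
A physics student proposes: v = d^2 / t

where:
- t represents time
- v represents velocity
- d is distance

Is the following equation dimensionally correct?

No

t (time) has dimensions [T].
v (velocity) has dimensions [L T^-1].
d (distance) has dimensions [L].

Left side: [L T^-1]
Right side: [L^2 T^-1]

The two sides have different dimensions, so the equation is NOT dimensionally consistent.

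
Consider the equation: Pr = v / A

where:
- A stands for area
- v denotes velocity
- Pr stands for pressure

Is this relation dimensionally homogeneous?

No

A (area) has dimensions [L^2].
v (velocity) has dimensions [L T^-1].
Pr (pressure) has dimensions [L^-1 M T^-2].

Left side: [L^-1 M T^-2]
Right side: [L^-1 T^-1]

The two sides have different dimensions, so the equation is NOT dimensionally consistent.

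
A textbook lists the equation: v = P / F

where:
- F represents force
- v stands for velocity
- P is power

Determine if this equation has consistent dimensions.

Yes

F (force) has dimensions [L M T^-2].
v (velocity) has dimensions [L T^-1].
P (power) has dimensions [L^2 M T^-3].

Left side: [L T^-1]
Right side: [L T^-1]

Both sides have the same dimensions, so the equation is dimensionally consistent.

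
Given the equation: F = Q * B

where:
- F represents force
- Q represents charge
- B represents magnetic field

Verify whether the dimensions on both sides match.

No

F (force) has dimensions [L M T^-2].
Q (charge) has dimensions [I T].
B (magnetic field) has dimensions [I^-1 M T^-2].

Left side: [L M T^-2]
Right side: [M T^-1]

The two sides have different dimensions, so the equation is NOT dimensionally consistent.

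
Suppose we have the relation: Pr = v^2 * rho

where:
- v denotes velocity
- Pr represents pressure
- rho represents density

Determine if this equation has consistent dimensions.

Yes

v (velocity) has dimensions [L T^-1].
Pr (pressure) has dimensions [L^-1 M T^-2].
rho (density) has dimensions [L^-3 M].

Left side: [L^-1 M T^-2]
Right side: [L^-1 M T^-2]

Both sides have the same dimensions, so the equation is dimensionally consistent.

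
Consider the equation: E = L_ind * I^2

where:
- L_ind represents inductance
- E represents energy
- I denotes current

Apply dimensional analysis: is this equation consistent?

Yes

L_ind (inductance) has dimensions [I^-2 L^2 M T^-2].
E (energy) has dimensions [L^2 M T^-2].
I (current) has dimensions [I].

Left side: [L^2 M T^-2]
Right side: [L^2 M T^-2]

Both sides have the same dimensions, so the equation is dimensionally consistent.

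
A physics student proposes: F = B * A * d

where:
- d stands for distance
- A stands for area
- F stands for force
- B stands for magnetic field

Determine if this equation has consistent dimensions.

No

d (distance) has dimensions [L].
A (area) has dimensions [L^2].
F (force) has dimensions [L M T^-2].
B (magnetic field) has dimensions [I^-1 M T^-2].

Left side: [L M T^-2]
Right side: [I^-1 L^3 M T^-2]

The two sides have different dimensions, so the equation is NOT dimensionally consistent.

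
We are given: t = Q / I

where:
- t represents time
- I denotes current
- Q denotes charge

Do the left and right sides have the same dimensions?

Yes

t (time) has dimensions [T].
I (current) has dimensions [I].
Q (charge) has dimensions [I T].

Left side: [T]
Right side: [T]

Both sides have the same dimensions, so the equation is dimensionally consistent.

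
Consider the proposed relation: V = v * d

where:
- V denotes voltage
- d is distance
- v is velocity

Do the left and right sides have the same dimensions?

No

V (voltage) has dimensions [I^-1 L^2 M T^-3].
d (distance) has dimensions [L].
v (velocity) has dimensions [L T^-1].

Left side: [I^-1 L^2 M T^-3]
Right side: [L^2 T^-1]

The two sides have different dimensions, so the equation is NOT dimensionally consistent.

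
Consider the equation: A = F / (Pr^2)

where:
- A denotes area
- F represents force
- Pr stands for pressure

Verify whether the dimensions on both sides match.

No

A (area) has dimensions [L^2].
F (force) has dimensions [L M T^-2].
Pr (pressure) has dimensions [L^-1 M T^-2].

Left side: [L^2]
Right side: [L^3 M^-1 T^2]

The two sides have different dimensions, so the equation is NOT dimensionally consistent.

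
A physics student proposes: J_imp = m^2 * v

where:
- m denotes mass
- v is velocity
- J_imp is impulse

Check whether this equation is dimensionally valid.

No

m (mass) has dimensions [M].
v (velocity) has dimensions [L T^-1].
J_imp (impulse) has dimensions [L M T^-1].

Left side: [L M T^-1]
Right side: [L M^2 T^-1]

The two sides have different dimensions, so the equation is NOT dimensionally consistent.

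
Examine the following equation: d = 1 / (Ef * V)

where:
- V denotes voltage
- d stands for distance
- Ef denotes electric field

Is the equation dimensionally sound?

No

V (voltage) has dimensions [I^-1 L^2 M T^-3].
d (distance) has dimensions [L].
Ef (electric field) has dimensions [I^-1 L M T^-3].

Left side: [L]
Right side: [I^2 L^-3 M^-2 T^6]

The two sides have different dimensions, so the equation is NOT dimensionally consistent.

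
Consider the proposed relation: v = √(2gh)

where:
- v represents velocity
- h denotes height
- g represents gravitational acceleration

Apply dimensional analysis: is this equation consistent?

Yes

v (velocity) has dimensions [L T^-1].
h (height) has dimensions [L].
g (gravitational acceleration) has dimensions [L T^-2].

Left side: [L T^-1]
Right side: [L T^-1]

Both sides have the same dimensions, so the equation is dimensionally consistent.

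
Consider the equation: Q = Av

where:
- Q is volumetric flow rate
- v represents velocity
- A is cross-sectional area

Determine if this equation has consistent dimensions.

Yes

Q (volumetric flow rate) has dimensions [L^3 T^-1].
v (velocity) has dimensions [L T^-1].
A (cross-sectional area) has dimensions [L^2].

Left side: [L^3 T^-1]
Right side: [L^3 T^-1]

Both sides have the same dimensions, so the equation is dimensionally consistent.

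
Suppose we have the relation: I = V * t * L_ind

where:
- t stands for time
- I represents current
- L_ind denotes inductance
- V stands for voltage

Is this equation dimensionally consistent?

No

t (time) has dimensions [T].
I (current) has dimensions [I].
L_ind (inductance) has dimensions [I^-2 L^2 M T^-2].
V (voltage) has dimensions [I^-1 L^2 M T^-3].

Left side: [I]
Right side: [I^-3 L^4 M^2 T^-4]

The two sides have different dimensions, so the equation is NOT dimensionally consistent.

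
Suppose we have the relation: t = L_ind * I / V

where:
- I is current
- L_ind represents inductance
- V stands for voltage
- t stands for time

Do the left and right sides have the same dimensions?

Yes

I (current) has dimensions [I].
L_ind (inductance) has dimensions [I^-2 L^2 M T^-2].
V (voltage) has dimensions [I^-1 L^2 M T^-3].
t (time) has dimensions [T].

Left side: [T]
Right side: [T]

Both sides have the same dimensions, so the equation is dimensionally consistent.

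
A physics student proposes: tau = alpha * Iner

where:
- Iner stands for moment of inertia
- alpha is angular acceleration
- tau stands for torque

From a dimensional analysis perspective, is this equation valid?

Yes

Iner (moment of inertia) has dimensions [L^2 M].
alpha (angular acceleration) has dimensions [T^-2].
tau (torque) has dimensions [L^2 M T^-2].

Left side: [L^2 M T^-2]
Right side: [L^2 M T^-2]

Both sides have the same dimensions, so the equation is dimensionally consistent.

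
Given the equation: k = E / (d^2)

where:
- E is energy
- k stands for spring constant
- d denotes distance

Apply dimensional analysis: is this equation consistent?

Yes

E (energy) has dimensions [L^2 M T^-2].
k (spring constant) has dimensions [M T^-2].
d (distance) has dimensions [L].

Left side: [M T^-2]
Right side: [M T^-2]

Both sides have the same dimensions, so the equation is dimensionally consistent.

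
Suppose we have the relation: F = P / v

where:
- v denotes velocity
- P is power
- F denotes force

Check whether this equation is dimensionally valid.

Yes

v (velocity) has dimensions [L T^-1].
P (power) has dimensions [L^2 M T^-3].
F (force) has dimensions [L M T^-2].

Left side: [L M T^-2]
Right side: [L M T^-2]

Both sides have the same dimensions, so the equation is dimensionally consistent.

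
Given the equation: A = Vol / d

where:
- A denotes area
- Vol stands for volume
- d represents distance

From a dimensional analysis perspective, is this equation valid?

Yes

A (area) has dimensions [L^2].
Vol (volume) has dimensions [L^3].
d (distance) has dimensions [L].

Left side: [L^2]
Right side: [L^2]

Both sides have the same dimensions, so the equation is dimensionally consistent.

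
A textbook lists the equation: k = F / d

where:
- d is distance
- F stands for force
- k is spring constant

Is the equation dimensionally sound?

Yes

d (distance) has dimensions [L].
F (force) has dimensions [L M T^-2].
k (spring constant) has dimensions [M T^-2].

Left side: [M T^-2]
Right side: [M T^-2]

Both sides have the same dimensions, so the equation is dimensionally consistent.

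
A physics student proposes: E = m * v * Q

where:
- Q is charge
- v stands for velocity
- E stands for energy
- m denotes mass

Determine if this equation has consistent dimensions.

No

Q (charge) has dimensions [I T].
v (velocity) has dimensions [L T^-1].
E (energy) has dimensions [L^2 M T^-2].
m (mass) has dimensions [M].

Left side: [L^2 M T^-2]
Right side: [I L M]

The two sides have different dimensions, so the equation is NOT dimensionally consistent.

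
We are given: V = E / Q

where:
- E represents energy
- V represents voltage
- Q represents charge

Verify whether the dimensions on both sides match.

Yes

E (energy) has dimensions [L^2 M T^-2].
V (voltage) has dimensions [I^-1 L^2 M T^-3].
Q (charge) has dimensions [I T].

Left side: [I^-1 L^2 M T^-3]
Right side: [I^-1 L^2 M T^-3]

Both sides have the same dimensions, so the equation is dimensionally consistent.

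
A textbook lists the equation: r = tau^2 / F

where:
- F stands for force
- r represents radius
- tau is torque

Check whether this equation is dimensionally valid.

No

F (force) has dimensions [L M T^-2].
r (radius) has dimensions [L].
tau (torque) has dimensions [L^2 M T^-2].

Left side: [L]
Right side: [L^3 M T^-2]

The two sides have different dimensions, so the equation is NOT dimensionally consistent.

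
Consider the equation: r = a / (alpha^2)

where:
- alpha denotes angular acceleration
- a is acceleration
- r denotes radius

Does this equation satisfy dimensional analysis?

No

alpha (angular acceleration) has dimensions [T^-2].
a (acceleration) has dimensions [L T^-2].
r (radius) has dimensions [L].

Left side: [L]
Right side: [L T^2]

The two sides have different dimensions, so the equation is NOT dimensionally consistent.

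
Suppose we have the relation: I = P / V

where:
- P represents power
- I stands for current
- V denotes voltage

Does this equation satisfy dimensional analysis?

Yes

P (power) has dimensions [L^2 M T^-3].
I (current) has dimensions [I].
V (voltage) has dimensions [I^-1 L^2 M T^-3].

Left side: [I]
Right side: [I]

Both sides have the same dimensions, so the equation is dimensionally consistent.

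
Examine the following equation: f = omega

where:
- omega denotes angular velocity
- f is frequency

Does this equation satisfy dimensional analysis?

Yes

omega (angular velocity) has dimensions [T^-1].
f (frequency) has dimensions [T^-1].

Left side: [T^-1]
Right side: [T^-1]

Both sides have the same dimensions, so the equation is dimensionally consistent.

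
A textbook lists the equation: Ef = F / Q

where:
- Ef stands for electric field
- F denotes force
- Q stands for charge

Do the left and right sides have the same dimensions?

Yes

Ef (electric field) has dimensions [I^-1 L M T^-3].
F (force) has dimensions [L M T^-2].
Q (charge) has dimensions [I T].

Left side: [I^-1 L M T^-3]
Right side: [I^-1 L M T^-3]

Both sides have the same dimensions, so the equation is dimensionally consistent.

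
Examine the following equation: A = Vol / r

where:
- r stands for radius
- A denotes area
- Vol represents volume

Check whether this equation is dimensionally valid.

Yes

r (radius) has dimensions [L].
A (area) has dimensions [L^2].
Vol (volume) has dimensions [L^3].

Left side: [L^2]
Right side: [L^2]

Both sides have the same dimensions, so the equation is dimensionally consistent.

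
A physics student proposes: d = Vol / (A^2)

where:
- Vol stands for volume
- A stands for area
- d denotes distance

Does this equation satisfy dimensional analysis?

No

Vol (volume) has dimensions [L^3].
A (area) has dimensions [L^2].
d (distance) has dimensions [L].

Left side: [L]
Right side: [L^-1]

The two sides have different dimensions, so the equation is NOT dimensionally consistent.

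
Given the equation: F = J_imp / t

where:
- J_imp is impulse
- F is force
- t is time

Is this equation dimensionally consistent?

Yes

J_imp (impulse) has dimensions [L M T^-1].
F (force) has dimensions [L M T^-2].
t (time) has dimensions [T].

Left side: [L M T^-2]
Right side: [L M T^-2]

Both sides have the same dimensions, so the equation is dimensionally consistent.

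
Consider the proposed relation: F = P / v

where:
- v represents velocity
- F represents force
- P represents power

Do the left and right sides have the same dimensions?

Yes

v (velocity) has dimensions [L T^-1].
F (force) has dimensions [L M T^-2].
P (power) has dimensions [L^2 M T^-3].

Left side: [L M T^-2]
Right side: [L M T^-2]

Both sides have the same dimensions, so the equation is dimensionally consistent.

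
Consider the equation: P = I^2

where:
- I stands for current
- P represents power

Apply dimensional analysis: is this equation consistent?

No

I (current) has dimensions [I].
P (power) has dimensions [L^2 M T^-3].

Left side: [L^2 M T^-3]
Right side: [I^2]

The two sides have different dimensions, so the equation is NOT dimensionally consistent.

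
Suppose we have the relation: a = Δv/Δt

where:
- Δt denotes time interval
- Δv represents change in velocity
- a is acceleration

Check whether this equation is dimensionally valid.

Yes

Δt (time interval) has dimensions [T].
Δv (change in velocity) has dimensions [L T^-1].
a (acceleration) has dimensions [L T^-2].

Left side: [L T^-2]
Right side: [L T^-2]

Both sides have the same dimensions, so the equation is dimensionally consistent.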